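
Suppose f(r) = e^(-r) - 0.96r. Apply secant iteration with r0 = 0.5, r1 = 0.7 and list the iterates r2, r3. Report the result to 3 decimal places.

f(0.5) = 0.12653, f(0.7) = -0.17541
r2 = 0.70000 − (-0.17541)·(0.70000 − 0.50000) / (-0.17541 − 0.12653) = 0.70000 − (-0.03508)/(-0.30195) = 0.58381
f(0.58381) = -0.00269
r3 = 0.58381 − (-0.00269)·(0.58381 − 0.70000) / (-0.00269 − (-0.17541)) = 0.58381 − (0.00031)/(0.17273) = 0.58200

0.584, 0.582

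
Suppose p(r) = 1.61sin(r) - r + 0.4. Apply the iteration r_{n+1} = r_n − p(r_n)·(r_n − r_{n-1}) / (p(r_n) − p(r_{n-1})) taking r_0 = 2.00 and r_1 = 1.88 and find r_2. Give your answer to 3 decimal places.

p(2.00) = -0.13603, p(1.88) = 0.05365
r_2 = 1.88000 − 0.05365·(1.88000 − 2.00000) / (0.05365 − (-0.13603)) = 1.88000 − (-0.00644)/(0.18968) = 1.91394

1.914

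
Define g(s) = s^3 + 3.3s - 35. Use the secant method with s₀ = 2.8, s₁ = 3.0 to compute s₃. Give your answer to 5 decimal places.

g(2.8) = -3.8080000, g(3.0) = 1.9000000
s₂ = 3.0000000 − 1.9000000·(3.0000000 − 2.8000000) / (1.9000000 − (-3.8080000)) = 3.0000000 − (0.3800000)/(5.7080000) = 2.9334268
g(2.9334268) = -0.0775760
s₃ = 2.9334268 − (-0.0775760)·(2.9334268 − 3.0000000) / (-0.0775760 − 1.9000000) = 2.9334268 − (0.0051645)/(-1.9775760) = 2.9360383

2.93604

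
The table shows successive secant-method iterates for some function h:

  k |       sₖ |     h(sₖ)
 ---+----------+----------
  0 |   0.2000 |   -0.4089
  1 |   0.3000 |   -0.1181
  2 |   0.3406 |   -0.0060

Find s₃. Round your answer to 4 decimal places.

0.3428

s₃ = 0.3406 − (-0.0060)·(0.3406 − 0.3000) / (-0.0060 − (-0.1181))
   = 0.3406 − (-0.000244)/(0.112100) = 0.342773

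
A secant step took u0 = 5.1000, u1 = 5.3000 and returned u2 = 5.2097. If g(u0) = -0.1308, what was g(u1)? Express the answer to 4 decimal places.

0.1077

The secant line through (5.1000, -0.1308) and (5.3000, g(u1)) crosses zero at u2 = 5.2097.
So (5.1000, -0.1308), (5.3000, g(u1)), (5.2097, 0) are collinear:
g(u1) = -0.1308 · (5.3000 − 5.2097) / (5.1000 − 5.2097) = -0.1308 · (0.090300)/(-0.109700) = 0.107669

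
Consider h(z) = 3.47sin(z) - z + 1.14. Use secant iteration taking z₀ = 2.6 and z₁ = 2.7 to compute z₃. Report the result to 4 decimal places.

2.6813

h(2.6) = 0.328790, h(2.7) = -0.076992
z₂ = 2.700000 − (-0.076992)·(2.700000 − 2.600000) / (-0.076992 − 0.328790) = 2.700000 − (-0.007699)/(-0.405782) = 2.681026
h(2.681026) = 0.001234
z₃ = 2.681026 − 0.001234·(2.681026 − 2.700000) / (0.001234 − (-0.076992)) = 2.681026 − (-0.000023)/(0.078226) = 2.681326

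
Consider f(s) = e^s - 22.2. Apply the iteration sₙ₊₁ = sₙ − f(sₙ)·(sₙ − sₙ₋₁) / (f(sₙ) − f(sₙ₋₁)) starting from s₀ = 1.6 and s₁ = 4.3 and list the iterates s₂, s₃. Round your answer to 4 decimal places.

2.2774, 2.6711

f(1.6) = -17.246968, f(4.3) = 51.499794
s₂ = 4.300000 − 51.499794·(4.300000 − 1.600000) / (51.499794 − (-17.246968)) = 4.300000 − (139.049443)/(68.746761) = 2.277367
f(2.277367) = -12.449024
s₃ = 2.277367 − (-12.449024)·(2.277367 − 4.300000) / (-12.449024 − 51.499794) = 2.277367 − (25.179803)/(-63.948818) = 2.671117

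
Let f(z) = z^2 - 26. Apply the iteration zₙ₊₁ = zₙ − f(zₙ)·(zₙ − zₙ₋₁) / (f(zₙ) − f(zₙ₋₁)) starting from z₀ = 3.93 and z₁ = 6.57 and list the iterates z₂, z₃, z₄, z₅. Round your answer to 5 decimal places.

f(3.93) = -10.5551000, f(6.57) = 17.1649000
z₂ = 6.5700000 − 17.1649000·(6.5700000 − 3.9300000) / (17.1649000 − (-10.5551000)) = 6.5700000 − (45.3153360)/(27.7200000) = 4.9352476
f(4.9352476) = -1.6433309
z₃ = 4.9352476 − (-1.6433309)·(4.9352476 − 6.5700000) / (-1.6433309 − 17.1649000) = 4.9352476 − (2.6864392)/(-18.8082309) = 5.0780808
f(5.0780808) = -0.2130955
z₄ = 5.0780808 − (-0.2130955)·(5.0780808 − 4.9352476) / (-0.2130955 − (-1.6433309)) = 5.0780808 − (-0.0304371)/(1.4302354) = 5.0993620
f(5.0993620) = 0.0034925
z₅ = 5.0993620 − 0.0034925·(5.0993620 − 5.0780808) / (0.0034925 − (-0.2130955)) = 5.0993620 − (0.0000743)/(0.2165881) = 5.0990188

4.93525, 5.07808, 5.09936, 5.09902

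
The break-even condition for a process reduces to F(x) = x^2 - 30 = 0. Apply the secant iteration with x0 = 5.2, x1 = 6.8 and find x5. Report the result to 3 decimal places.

F(5.2) = -2.96000, F(6.8) = 16.24000
x2 = 6.80000 − 16.24000·(6.80000 − 5.20000) / (16.24000 − (-2.96000)) = 6.80000 − (25.98400)/(19.20000) = 5.44667
F(5.44667) = -0.33382
x3 = 5.44667 − (-0.33382)·(5.44667 − 6.80000) / (-0.33382 − 16.24000) = 5.44667 − (0.45177)/(-16.57382) = 5.47392
F(5.47392) = -0.03615
x4 = 5.47392 − (-0.03615)·(5.47392 − 5.44667) / (-0.03615 − (-0.33382)) = 5.47392 − (-0.00099)/(0.29768) = 5.47723
F(5.47723) = 0.00010
x5 = 5.47723 − 0.00010·(5.47723 − 5.47392) / (0.00010 − (-0.03615)) = 5.47723 − (0.00000)/(0.03625) = 5.47723

5.477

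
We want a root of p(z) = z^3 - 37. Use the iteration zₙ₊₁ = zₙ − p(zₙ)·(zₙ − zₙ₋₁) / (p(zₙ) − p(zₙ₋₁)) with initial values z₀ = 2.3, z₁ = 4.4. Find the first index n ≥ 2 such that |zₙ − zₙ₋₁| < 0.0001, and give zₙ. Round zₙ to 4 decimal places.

n = 7, zₙ = 3.3322

p(2.3) = -24.833000, p(4.4) = 48.184000
z₂ = 4.400000 − 48.184000·(2.100000)/(73.017000) = 3.014208;  |Δ| = 1.385792
p(3.014208) = -9.614574
z₃ = 3.014208 − (-9.614574)·(-1.385792)/(-57.798574) = 3.244729;  |Δ| = 0.230521
p(3.244729) = -2.838630
z₄ = 3.244729 − (-2.838630)·(0.230521)/(6.775943) = 3.341301;  |Δ| = 0.096572
p(3.341301) = 0.303252
z₅ = 3.341301 − 0.303252·(0.096572)/(3.141882) = 3.331980;  |Δ| = 0.009321
p(3.331980) = -0.008066
z₆ = 3.331980 − (-0.008066)·(-0.009321)/(-0.311318) = 3.332221;  |Δ| = 0.000241
p(3.332221) = -0.000022
z₇ = 3.332221 − (-0.000022)·(0.000241)/(0.008044) = 3.332222;  |Δ| = 0.000001
|z₇ − z₆| = 0.000001 < 0.0001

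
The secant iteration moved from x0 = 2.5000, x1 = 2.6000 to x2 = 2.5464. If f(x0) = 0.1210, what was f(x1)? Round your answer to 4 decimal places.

-0.1398

The secant line through (2.5000, 0.1210) and (2.6000, f(x1)) crosses zero at x2 = 2.5464.
So (2.5000, 0.1210), (2.6000, f(x1)), (2.5464, 0) are collinear:
f(x1) = 0.1210 · (2.6000 − 2.5464) / (2.5000 − 2.5464) = 0.1210 · (0.053600)/(-0.046400) = -0.139776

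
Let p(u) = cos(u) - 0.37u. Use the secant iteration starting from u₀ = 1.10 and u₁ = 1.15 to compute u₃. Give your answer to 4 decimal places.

p(1.10) = 0.046596, p(1.15) = -0.017013
u₂ = 1.150000 − (-0.017013)·(1.150000 − 1.100000) / (-0.017013 − 0.046596) = 1.150000 − (-0.000851)/(-0.063609) = 1.136627
p(1.136627) = 0.000105
u₃ = 1.136627 − 0.000105·(1.136627 − 1.150000) / (0.000105 − (-0.017013)) = 1.136627 − (-0.000001)/(0.017117) = 1.136709

1.1367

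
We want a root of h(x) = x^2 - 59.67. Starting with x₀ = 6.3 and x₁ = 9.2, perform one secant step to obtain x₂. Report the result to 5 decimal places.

7.58903

h(6.3) = -19.9800000, h(9.2) = 24.9700000
x₂ = 9.2000000 − 24.9700000·(9.2000000 − 6.3000000) / (24.9700000 − (-19.9800000)) = 9.2000000 − (72.4130000)/(44.9500000) = 7.5890323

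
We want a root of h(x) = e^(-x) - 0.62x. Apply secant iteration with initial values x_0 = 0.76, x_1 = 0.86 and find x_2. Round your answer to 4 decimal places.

h(0.76) = -0.003534, h(0.86) = -0.110038
x_2 = 0.860000 − (-0.110038)·(0.860000 − 0.760000) / (-0.110038 − (-0.003534)) = 0.860000 − (-0.011004)/(-0.106504) = 0.756682

0.7567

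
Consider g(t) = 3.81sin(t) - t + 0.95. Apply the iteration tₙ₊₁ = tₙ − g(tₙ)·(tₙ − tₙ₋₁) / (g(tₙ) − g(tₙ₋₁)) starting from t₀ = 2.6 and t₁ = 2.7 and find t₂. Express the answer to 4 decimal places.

2.6721

g(2.6) = 0.314060, g(2.7) = -0.121683
t₂ = 2.700000 − (-0.121683)·(2.700000 − 2.600000) / (-0.121683 − 0.314060) = 2.700000 − (-0.012168)/(-0.435743) = 2.672075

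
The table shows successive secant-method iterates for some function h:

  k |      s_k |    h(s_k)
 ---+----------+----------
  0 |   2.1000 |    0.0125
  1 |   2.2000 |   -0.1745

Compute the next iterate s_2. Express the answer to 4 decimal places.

s_2 = 2.2000 − (-0.1745)·(2.2000 − 2.1000) / (-0.1745 − 0.0125)
   = 2.2000 − (-0.017450)/(-0.187000) = 2.106684

2.1067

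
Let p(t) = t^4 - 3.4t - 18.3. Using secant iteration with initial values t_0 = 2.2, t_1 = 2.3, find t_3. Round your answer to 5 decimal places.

2.25752

p(2.2) = -2.3544000, p(2.3) = 1.8641000
t_2 = 2.3000000 − 1.8641000·(2.3000000 − 2.2000000) / (1.8641000 − (-2.3544000)) = 2.3000000 − (0.1864100)/(4.2185000) = 2.2558113
p(2.2558113) = -0.0750469
t_3 = 2.2558113 − (-0.0750469)·(2.2558113 − 2.3000000) / (-0.0750469 − 1.8641000) = 2.2558113 − (0.0033162)/(-1.9391469) = 2.2575215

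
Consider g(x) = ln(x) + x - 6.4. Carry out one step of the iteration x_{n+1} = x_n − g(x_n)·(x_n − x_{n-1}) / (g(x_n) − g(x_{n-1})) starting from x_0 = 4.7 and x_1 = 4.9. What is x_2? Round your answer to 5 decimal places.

g(4.7) = -0.1524375, g(4.9) = 0.0892352
x_2 = 4.9000000 − 0.0892352·(4.9000000 − 4.7000000) / (0.0892352 − (-0.1524375)) = 4.9000000 − (0.0178470)/(0.2416727) = 4.8261520

4.82615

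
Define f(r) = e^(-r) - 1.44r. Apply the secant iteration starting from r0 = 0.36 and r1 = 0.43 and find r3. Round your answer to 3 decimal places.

f(0.36) = 0.17928, f(0.43) = 0.03131
r2 = 0.43000 − 0.03131·(0.43000 − 0.36000) / (0.03131 − 0.17928) = 0.43000 − (0.00219)/(-0.14797) = 0.44481
f(0.44481) = 0.00042
r3 = 0.44481 − 0.00042·(0.44481 − 0.43000) / (0.00042 − 0.03131) = 0.44481 − (0.00001)/(-0.03089) = 0.44501

0.445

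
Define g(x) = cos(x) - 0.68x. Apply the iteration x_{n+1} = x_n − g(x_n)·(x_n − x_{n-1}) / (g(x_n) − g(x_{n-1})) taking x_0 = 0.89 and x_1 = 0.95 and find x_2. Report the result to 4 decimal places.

0.9064

g(0.89) = 0.024212, g(0.95) = -0.064317
x_2 = 0.950000 − (-0.064317)·(0.950000 − 0.890000) / (-0.064317 − 0.024212) = 0.950000 − (-0.003859)/(-0.088529) = 0.906410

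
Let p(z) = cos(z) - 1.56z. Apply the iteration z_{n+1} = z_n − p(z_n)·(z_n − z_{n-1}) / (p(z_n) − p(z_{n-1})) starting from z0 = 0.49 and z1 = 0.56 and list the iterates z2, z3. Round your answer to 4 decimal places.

0.5472, 0.5474

p(0.49) = 0.117933, p(0.56) = -0.026345
z2 = 0.560000 − (-0.026345)·(0.560000 − 0.490000) / (-0.026345 − 0.117933) = 0.560000 − (-0.001844)/(-0.144278) = 0.547218
p(0.547218) = 0.000315
z3 = 0.547218 − 0.000315·(0.547218 − 0.560000) / (0.000315 − (-0.026345)) = 0.547218 − (-0.000004)/(0.026660) = 0.547369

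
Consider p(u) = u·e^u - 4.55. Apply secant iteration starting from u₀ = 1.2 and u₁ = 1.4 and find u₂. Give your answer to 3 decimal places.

p(1.2) = -0.56586, p(1.4) = 1.12728
u₂ = 1.40000 − 1.12728·(1.40000 − 1.20000) / (1.12728 − (-0.56586)) = 1.40000 − (0.22546)/(1.69314) = 1.26684

1.267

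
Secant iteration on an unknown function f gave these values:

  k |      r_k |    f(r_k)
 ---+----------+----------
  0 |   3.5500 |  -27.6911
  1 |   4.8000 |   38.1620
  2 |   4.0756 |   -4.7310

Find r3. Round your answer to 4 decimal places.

4.1555

r3 = 4.0756 − (-4.7310)·(4.0756 − 4.8000) / (-4.7310 − 38.1620)
   = 4.0756 − (3.427136)/(-42.893000) = 4.155500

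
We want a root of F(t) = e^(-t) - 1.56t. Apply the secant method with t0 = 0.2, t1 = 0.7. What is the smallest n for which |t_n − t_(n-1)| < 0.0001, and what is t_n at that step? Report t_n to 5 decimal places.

n = 5, t_n = 0.42083

F(0.2) = 0.5067308, F(0.7) = -0.5954147
t2 = 0.7000000 − (-0.5954147)·(0.5000000)/(-1.1021454) = 0.4298838;  |Δ| = 0.2701162
F(0.4298838) = -0.0200340
t3 = 0.4298838 − (-0.0200340)·(-0.2701162)/(0.5753807) = 0.4204787;  |Δ| = 0.0094051
F(0.4204787) = 0.0007856
t4 = 0.4204787 − 0.0007856·(-0.0094051)/(0.0208196) = 0.4208336;  |Δ| = 0.0003549
F(0.4208336) = -0.0000011
t5 = 0.4208336 − (-0.0000011)·(0.0003549)/(-0.0007867) = 0.4208331;  |Δ| = 0.0000005
|t5 − t4| = 0.0000005 < 0.0001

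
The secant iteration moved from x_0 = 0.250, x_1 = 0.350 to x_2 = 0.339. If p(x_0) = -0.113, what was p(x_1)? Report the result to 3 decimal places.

The secant line through (0.250, -0.113) and (0.350, p(x_1)) crosses zero at x_2 = 0.339.
So (0.250, -0.113), (0.350, p(x_1)), (0.339, 0) are collinear:
p(x_1) = -0.113 · (0.350 − 0.339) / (0.250 − 0.339) = -0.113 · (0.01100)/(-0.08900) = 0.01397

0.014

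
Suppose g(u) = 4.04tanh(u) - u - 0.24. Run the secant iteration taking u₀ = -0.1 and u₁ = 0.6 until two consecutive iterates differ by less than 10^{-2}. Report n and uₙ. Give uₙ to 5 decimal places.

n = 4, uₙ = 0.07918

g(-0.1) = -0.5426587, g(0.6) = 1.3296803
u₂ = 0.6000000 − 1.3296803·(0.7000000)/(1.8723389) = 0.1028805;  |Δ| = 0.4971195
g(0.1028805) = 0.0712965
u₃ = 0.1028805 − 0.0712965·(-0.4971195)/(-1.2583837) = 0.0747151;  |Δ| = 0.0281654
g(0.0747151) = -0.0134265
u₄ = 0.0747151 − (-0.0134265)·(-0.0281654)/(-0.0847230) = 0.0791786;  |Δ| = 0.0044635
|u₄ − u₃| = 0.0044635 < 10^{-2}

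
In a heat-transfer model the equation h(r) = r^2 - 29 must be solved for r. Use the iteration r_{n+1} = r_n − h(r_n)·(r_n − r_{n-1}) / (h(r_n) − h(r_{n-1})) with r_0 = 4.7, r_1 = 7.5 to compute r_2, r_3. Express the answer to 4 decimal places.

h(4.7) = -6.910000, h(7.5) = 27.250000
r_2 = 7.500000 − 27.250000·(7.500000 − 4.700000) / (27.250000 − (-6.910000)) = 7.500000 − (76.300000)/(34.160000) = 5.266393
h(5.266393) = -1.265100
r_3 = 5.266393 − (-1.265100)·(5.266393 − 7.500000) / (-1.265100 − 27.250000) = 5.266393 − (2.825736)/(-28.515100) = 5.365490

5.2664, 5.3655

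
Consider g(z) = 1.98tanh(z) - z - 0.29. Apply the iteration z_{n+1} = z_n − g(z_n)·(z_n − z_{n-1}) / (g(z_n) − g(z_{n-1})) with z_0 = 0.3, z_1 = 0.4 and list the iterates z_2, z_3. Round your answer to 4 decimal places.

0.3175, 0.3164

g(0.3) = -0.013201, g(0.4) = 0.062299
z_2 = 0.400000 − 0.062299·(0.400000 − 0.300000) / (0.062299 − (-0.013201)) = 0.400000 − (0.006230)/(0.075500) = 0.317485
g(0.317485) = 0.000832
z_3 = 0.317485 − 0.000832·(0.317485 − 0.400000) / (0.000832 − 0.062299) = 0.317485 − (-0.000069)/(-0.061467) = 0.316367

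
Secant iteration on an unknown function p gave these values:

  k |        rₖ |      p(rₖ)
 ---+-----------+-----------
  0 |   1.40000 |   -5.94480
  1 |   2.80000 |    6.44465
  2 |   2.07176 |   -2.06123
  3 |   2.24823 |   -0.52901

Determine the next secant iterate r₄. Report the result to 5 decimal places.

2.30916

r₄ = 2.24823 − (-0.52901)·(2.24823 − 2.07176) / (-0.52901 − (-2.06123))
   = 2.24823 − (-0.0933544)/(1.5322200) = 2.3091575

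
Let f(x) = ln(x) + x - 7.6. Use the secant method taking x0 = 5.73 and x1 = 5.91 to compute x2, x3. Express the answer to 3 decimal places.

5.836, 5.836

f(5.73) = -0.12428, f(5.91) = 0.08665
x2 = 5.91000 − 0.08665·(5.91000 − 5.73000) / (0.08665 − (-0.12428)) = 5.91000 − (0.01560)/(0.21093) = 5.83606
f(5.83606) = 0.00012
x3 = 5.83606 − 0.00012·(5.83606 − 5.91000) / (0.00012 − 0.08665) = 5.83606 − (-0.00001)/(-0.08653) = 5.83596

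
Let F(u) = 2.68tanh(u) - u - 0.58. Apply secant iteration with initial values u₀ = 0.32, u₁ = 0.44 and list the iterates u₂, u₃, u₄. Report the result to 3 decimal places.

0.373, 0.371, 0.371

F(0.32) = -0.07052, F(0.44) = 0.08857
u₂ = 0.44000 − 0.08857·(0.44000 − 0.32000) / (0.08857 − (-0.07052)) = 0.44000 − (0.01063)/(0.15909) = 0.37319
F(0.37319) = 0.00298
u₃ = 0.37319 − 0.00298·(0.37319 − 0.44000) / (0.00298 − 0.08857) = 0.37319 − (-0.00020)/(-0.08558) = 0.37087
F(0.37087) = -0.00014
u₄ = 0.37087 − (-0.00014)·(0.37087 − 0.37319) / (-0.00014 − 0.00298) = 0.37087 − (0.00000)/(-0.00312) = 0.37097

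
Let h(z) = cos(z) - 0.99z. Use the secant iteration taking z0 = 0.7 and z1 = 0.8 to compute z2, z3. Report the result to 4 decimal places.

h(0.7) = 0.071842, h(0.8) = -0.095293
z2 = 0.800000 − (-0.095293)·(0.800000 − 0.700000) / (-0.095293 − 0.071842) = 0.800000 − (-0.009529)/(-0.167135) = 0.742984
h(0.742984) = 0.000898
z3 = 0.742984 − 0.000898·(0.742984 − 0.800000) / (0.000898 − (-0.095293)) = 0.742984 − (-0.000051)/(0.096192) = 0.743517

0.7430, 0.7435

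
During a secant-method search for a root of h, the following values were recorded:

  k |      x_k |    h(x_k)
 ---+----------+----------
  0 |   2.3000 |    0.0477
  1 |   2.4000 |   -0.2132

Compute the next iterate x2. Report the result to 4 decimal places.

x2 = 2.4000 − (-0.2132)·(2.4000 − 2.3000) / (-0.2132 − 0.0477)
   = 2.4000 − (-0.021320)/(-0.260900) = 2.318283

2.3183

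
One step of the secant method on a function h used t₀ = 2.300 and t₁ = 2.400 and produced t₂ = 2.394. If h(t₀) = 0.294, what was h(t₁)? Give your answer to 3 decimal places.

The secant line through (2.300, 0.294) and (2.400, h(t₁)) crosses zero at t₂ = 2.394.
So (2.300, 0.294), (2.400, h(t₁)), (2.394, 0) are collinear:
h(t₁) = 0.294 · (2.400 − 2.394) / (2.300 − 2.394) = 0.294 · (0.00600)/(-0.09400) = -0.01877

-0.019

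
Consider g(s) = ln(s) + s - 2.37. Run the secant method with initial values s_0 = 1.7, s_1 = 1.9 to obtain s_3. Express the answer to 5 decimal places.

g(1.7) = -0.1393717, g(1.9) = 0.1718539
s_2 = 1.9000000 − 0.1718539·(1.9000000 − 1.7000000) / (0.1718539 − (-0.1393717)) = 1.9000000 − (0.0343708)/(0.3112256) = 1.7895632
g(1.7895632) = 0.0015347
s_3 = 1.7895632 − 0.0015347·(1.7895632 − 1.9000000) / (0.0015347 − 0.1718539) = 1.7895632 − (-0.0001695)/(-0.1703192) = 1.7885680

1.78857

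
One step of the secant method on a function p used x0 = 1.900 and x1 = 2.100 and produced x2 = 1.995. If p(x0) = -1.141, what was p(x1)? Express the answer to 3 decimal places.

1.261

The secant line through (1.900, -1.141) and (2.100, p(x1)) crosses zero at x2 = 1.995.
So (1.900, -1.141), (2.100, p(x1)), (1.995, 0) are collinear:
p(x1) = -1.141 · (2.100 − 1.995) / (1.900 − 1.995) = -1.141 · (0.10500)/(-0.09500) = 1.26111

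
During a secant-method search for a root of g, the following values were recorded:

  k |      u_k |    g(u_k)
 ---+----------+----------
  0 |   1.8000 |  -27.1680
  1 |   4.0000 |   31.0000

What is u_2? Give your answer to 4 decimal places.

2.8275

u_2 = 4.0000 − 31.0000·(4.0000 − 1.8000) / (31.0000 − (-27.1680))
   = 4.0000 − (68.200000)/(58.168000) = 2.827534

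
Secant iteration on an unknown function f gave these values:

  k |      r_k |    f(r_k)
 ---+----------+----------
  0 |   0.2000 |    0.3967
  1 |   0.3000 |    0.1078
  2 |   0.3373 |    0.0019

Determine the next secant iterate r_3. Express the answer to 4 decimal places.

r_3 = 0.3373 − 0.0019·(0.3373 − 0.3000) / (0.0019 − 0.1078)
   = 0.3373 − (0.000071)/(-0.105900) = 0.337969

0.3380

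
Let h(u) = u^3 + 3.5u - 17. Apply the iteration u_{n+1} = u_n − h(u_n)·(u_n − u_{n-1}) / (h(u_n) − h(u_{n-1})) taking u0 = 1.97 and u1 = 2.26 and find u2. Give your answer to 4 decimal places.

h(1.97) = -2.459627, h(2.26) = 2.453176
u2 = 2.260000 − 2.453176·(2.260000 − 1.970000) / (2.453176 − (-2.459627)) = 2.260000 − (0.711421)/(4.912803) = 2.115190

2.1152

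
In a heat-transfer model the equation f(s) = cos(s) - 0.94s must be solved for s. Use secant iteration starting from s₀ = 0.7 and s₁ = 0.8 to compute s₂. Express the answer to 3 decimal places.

0.766

f(0.7) = 0.10684, f(0.8) = -0.05529
s₂ = 0.80000 − (-0.05529)·(0.80000 − 0.70000) / (-0.05529 − 0.10684) = 0.80000 − (-0.00553)/(-0.16214) = 0.76590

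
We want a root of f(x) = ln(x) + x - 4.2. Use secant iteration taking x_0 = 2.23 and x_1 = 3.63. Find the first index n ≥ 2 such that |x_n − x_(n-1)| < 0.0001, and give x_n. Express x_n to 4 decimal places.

f(2.23) = -1.167998, f(3.63) = 0.719233
x_2 = 3.630000 − 0.719233·(1.400000)/(1.887231) = 3.096453;  |Δ| = 0.533547
f(3.096453) = 0.026711
x_3 = 3.096453 − 0.026711·(-0.533547)/(-0.692522) = 3.075874;  |Δ| = 0.020579
f(3.075874) = -0.000536
x_4 = 3.075874 − (-0.000536)·(-0.020579)/(-0.027247) = 3.076280;  |Δ| = 0.000405
f(3.076280) = 0.000000
x_5 = 3.076280 − 0.000000·(0.000405)/(0.000537) = 3.076279;  |Δ| = 0.000000
|x_5 − x_4| = 0.000000 < 0.0001

n = 5, x_n = 3.0763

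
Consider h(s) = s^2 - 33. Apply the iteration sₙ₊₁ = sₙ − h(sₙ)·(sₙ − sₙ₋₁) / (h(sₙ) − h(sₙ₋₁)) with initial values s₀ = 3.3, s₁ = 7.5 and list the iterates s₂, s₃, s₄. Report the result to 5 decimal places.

h(3.3) = -22.1100000, h(7.5) = 23.2500000
s₂ = 7.5000000 − 23.2500000·(7.5000000 − 3.3000000) / (23.2500000 − (-22.1100000)) = 7.5000000 − (97.6500000)/(45.3600000) = 5.3472222
h(5.3472222) = -4.4072145
s₃ = 5.3472222 − (-4.4072145)·(5.3472222 − 7.5000000) / (-4.4072145 − 23.2500000) = 5.3472222 − (9.4877535)/(-27.6572145) = 5.6902703
h(5.6902703) = -0.6208243
s₄ = 5.6902703 − (-0.6208243)·(5.6902703 − 5.3472222) / (-0.6208243 − (-4.4072145)) = 5.6902703 − (-0.2129725)/(3.7863903) = 5.7465171

5.34722, 5.69027, 5.74652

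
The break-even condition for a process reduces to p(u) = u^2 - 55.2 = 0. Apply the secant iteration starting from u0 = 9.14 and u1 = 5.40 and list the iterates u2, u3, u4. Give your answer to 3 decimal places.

7.191, 7.468, 7.429

p(9.14) = 28.33960, p(5.40) = -26.04000
u2 = 5.40000 − (-26.04000)·(5.40000 − 9.14000) / (-26.04000 − 28.33960) = 5.40000 − (97.38960)/(-54.37960) = 7.19092
p(7.19092) = -3.49065
u3 = 7.19092 − (-3.49065)·(7.19092 − 5.40000) / (-3.49065 − (-26.04000)) = 7.19092 − (-6.25147)/(22.54935) = 7.46816
p(7.46816) = 0.57337
u4 = 7.46816 − 0.57337·(7.46816 − 7.19092) / (0.57337 − (-3.49065)) = 7.46816 − (0.15896)/(4.06401) = 7.42904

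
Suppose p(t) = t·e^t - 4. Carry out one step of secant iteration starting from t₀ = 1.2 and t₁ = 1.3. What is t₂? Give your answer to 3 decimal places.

1.202

p(1.2) = -0.01586, p(1.3) = 0.77009
t₂ = 1.30000 − 0.77009·(1.30000 − 1.20000) / (0.77009 − (-0.01586)) = 1.30000 − (0.07701)/(0.78595) = 1.20202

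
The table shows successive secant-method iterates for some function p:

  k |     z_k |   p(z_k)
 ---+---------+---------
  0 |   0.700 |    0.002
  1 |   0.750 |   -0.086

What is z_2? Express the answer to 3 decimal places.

0.701

z_2 = 0.750 − (-0.086)·(0.750 − 0.700) / (-0.086 − 0.002)
   = 0.750 − (-0.00430)/(-0.08800) = 0.70114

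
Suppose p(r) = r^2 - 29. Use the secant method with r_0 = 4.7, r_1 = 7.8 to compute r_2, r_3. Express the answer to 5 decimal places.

p(4.7) = -6.9100000, p(7.8) = 31.8400000
r_2 = 7.8000000 − 31.8400000·(7.8000000 − 4.7000000) / (31.8400000 − (-6.9100000)) = 7.8000000 − (98.7040000)/(38.7500000) = 5.2528000
p(5.2528000) = -1.4080922
r_3 = 5.2528000 − (-1.4080922)·(5.2528000 − 7.8000000) / (-1.4080922 − 31.8400000) = 5.2528000 − (3.5866923)/(-33.2480922) = 5.3606766

5.25280, 5.36068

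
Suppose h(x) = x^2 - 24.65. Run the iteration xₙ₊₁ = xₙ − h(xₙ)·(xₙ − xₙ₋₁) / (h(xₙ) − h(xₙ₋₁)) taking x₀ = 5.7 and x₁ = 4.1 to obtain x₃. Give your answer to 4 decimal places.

4.9711

h(5.7) = 7.840000, h(4.1) = -7.840000
x₂ = 4.100000 − (-7.840000)·(4.100000 − 5.700000) / (-7.840000 − 7.840000) = 4.100000 − (12.544000)/(-15.680000) = 4.900000
h(4.900000) = -0.640000
x₃ = 4.900000 − (-0.640000)·(4.900000 − 4.100000) / (-0.640000 − (-7.840000)) = 4.900000 − (-0.512000)/(7.200000) = 4.971111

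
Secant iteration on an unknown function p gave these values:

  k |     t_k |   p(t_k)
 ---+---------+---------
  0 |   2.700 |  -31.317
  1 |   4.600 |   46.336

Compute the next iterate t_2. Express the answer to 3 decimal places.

t_2 = 4.600 − 46.336·(4.600 − 2.700) / (46.336 − (-31.317))
   = 4.600 − (88.03840)/(77.65300) = 3.46626

3.466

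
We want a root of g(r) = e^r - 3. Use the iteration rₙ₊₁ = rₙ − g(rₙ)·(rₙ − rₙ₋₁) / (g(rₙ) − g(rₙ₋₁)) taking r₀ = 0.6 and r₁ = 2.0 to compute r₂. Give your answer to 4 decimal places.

g(0.6) = -1.177881, g(2.0) = 4.389056
r₂ = 2.000000 − 4.389056·(2.000000 − 0.600000) / (4.389056 − (-1.177881)) = 2.000000 − (6.144679)/(5.566937) = 0.896219

0.8962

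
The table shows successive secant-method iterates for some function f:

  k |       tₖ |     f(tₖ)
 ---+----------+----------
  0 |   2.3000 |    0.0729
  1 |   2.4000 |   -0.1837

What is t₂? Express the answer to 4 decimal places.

2.3284

t₂ = 2.4000 − (-0.1837)·(2.4000 − 2.3000) / (-0.1837 − 0.0729)
   = 2.4000 − (-0.018370)/(-0.256600) = 2.328410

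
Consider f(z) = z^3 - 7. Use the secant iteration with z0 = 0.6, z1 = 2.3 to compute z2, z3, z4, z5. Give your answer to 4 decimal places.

1.5650, 1.8443, 1.9275, 1.9124

f(0.6) = -6.784000, f(2.3) = 5.167000
z2 = 2.300000 − 5.167000·(2.300000 − 0.600000) / (5.167000 − (-6.784000)) = 2.300000 − (8.783900)/(11.951000) = 1.565007
f(1.565007) = -3.166911
z3 = 1.565007 − (-3.166911)·(1.565007 − 2.300000) / (-3.166911 − 5.167000) = 1.565007 − (2.327657)/(-8.333911) = 1.844307
f(1.844307) = -0.726652
z4 = 1.844307 − (-0.726652)·(1.844307 − 1.565007) / (-0.726652 − (-3.166911)) = 1.844307 − (-0.202954)/(2.440258) = 1.927476
f(1.927476) = 0.160883
z5 = 1.927476 − 0.160883·(1.927476 − 1.844307) / (0.160883 − (-0.726652)) = 1.927476 − (0.013381)/(0.887536) = 1.912399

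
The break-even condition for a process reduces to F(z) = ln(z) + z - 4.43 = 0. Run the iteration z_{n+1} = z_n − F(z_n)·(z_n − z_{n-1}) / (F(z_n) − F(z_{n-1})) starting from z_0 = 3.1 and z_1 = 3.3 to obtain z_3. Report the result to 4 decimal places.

F(3.1) = -0.198598, F(3.3) = 0.063922
z_2 = 3.300000 − 0.063922·(3.300000 − 3.100000) / (0.063922 − (-0.198598)) = 3.300000 − (0.012784)/(0.262520) = 3.251301
F(3.251301) = 0.000356
z_3 = 3.251301 − 0.000356·(3.251301 − 3.300000) / (0.000356 − 0.063922) = 3.251301 − (-0.000017)/(-0.063566) = 3.251028

3.2510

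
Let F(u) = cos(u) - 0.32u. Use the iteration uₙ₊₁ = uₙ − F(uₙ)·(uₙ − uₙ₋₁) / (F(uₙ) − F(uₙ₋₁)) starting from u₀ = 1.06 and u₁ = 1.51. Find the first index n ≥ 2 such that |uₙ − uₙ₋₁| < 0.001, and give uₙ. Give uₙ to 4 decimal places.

F(1.06) = 0.149672, F(1.51) = -0.422441
u₂ = 1.510000 − (-0.422441)·(0.450000)/(-0.572113) = 1.177726;  |Δ| = 0.332274
F(1.177726) = 0.006154
u₃ = 1.177726 − 0.006154·(-0.332274)/(0.428596) = 1.182497;  |Δ| = 0.004771
F(1.182497) = 0.000216
u₄ = 1.182497 − 0.000216·(0.004771)/(-0.005939) = 1.182670;  |Δ| = 0.000173
|u₄ − u₃| = 0.000173 < 0.001

n = 4, uₙ = 1.1827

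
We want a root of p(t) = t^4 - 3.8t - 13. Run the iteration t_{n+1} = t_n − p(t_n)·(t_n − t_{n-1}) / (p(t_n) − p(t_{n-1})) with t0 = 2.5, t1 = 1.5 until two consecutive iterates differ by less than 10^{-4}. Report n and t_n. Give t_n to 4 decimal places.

p(2.5) = 16.562500, p(1.5) = -13.637500
t2 = 1.500000 − (-13.637500)·(-1.000000)/(-30.200000) = 1.951573;  |Δ| = 0.451573
p(1.951573) = -5.910264
t3 = 1.951573 − (-5.910264)·(0.451573)/(7.727236) = 2.296963;  |Δ| = 0.345391
p(2.296963) = 6.108150
t4 = 2.296963 − 6.108150·(0.345391)/(12.018414) = 2.121425;  |Δ| = 0.175539
p(2.121425) = -0.807429
t5 = 2.121425 − (-0.807429)·(-0.175539)/(-6.915579) = 2.141920;  |Δ| = 0.020495
p(2.141920) = -0.091201
t6 = 2.141920 − (-0.091201)·(0.020495)/(0.716228) = 2.144529;  |Δ| = 0.002610
p(2.144529) = 0.001651
t7 = 2.144529 − 0.001651·(0.002610)/(0.092852) = 2.144483;  |Δ| = 0.000046
|t7 − t6| = 0.000046 < 10^{-4}

n = 7, t_n = 2.1445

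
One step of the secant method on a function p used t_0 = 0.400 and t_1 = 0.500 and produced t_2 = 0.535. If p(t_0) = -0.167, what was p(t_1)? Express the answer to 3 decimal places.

-0.043

The secant line through (0.400, -0.167) and (0.500, p(t_1)) crosses zero at t_2 = 0.535.
So (0.400, -0.167), (0.500, p(t_1)), (0.535, 0) are collinear:
p(t_1) = -0.167 · (0.500 − 0.535) / (0.400 − 0.535) = -0.167 · (-0.03500)/(-0.13500) = -0.04330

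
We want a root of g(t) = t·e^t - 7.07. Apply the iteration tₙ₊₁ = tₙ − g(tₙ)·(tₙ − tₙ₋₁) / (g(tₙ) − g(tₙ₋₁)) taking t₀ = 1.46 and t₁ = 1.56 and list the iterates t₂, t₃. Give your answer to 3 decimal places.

g(1.46) = -0.78330, g(1.56) = 0.35376
t₂ = 1.56000 − 0.35376·(1.56000 − 1.46000) / (0.35376 − (-0.78330)) = 1.56000 − (0.03538)/(1.13706) = 1.52889
g(1.52889) = -0.01717
t₃ = 1.52889 − (-0.01717)·(1.52889 − 1.56000) / (-0.01717 − 0.35376) = 1.52889 − (0.00053)/(-0.37093) = 1.53033

1.529, 1.530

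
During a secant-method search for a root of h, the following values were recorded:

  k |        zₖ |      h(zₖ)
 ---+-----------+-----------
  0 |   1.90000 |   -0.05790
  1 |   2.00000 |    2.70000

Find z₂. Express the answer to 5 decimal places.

z₂ = 2.00000 − 2.70000·(2.00000 − 1.90000) / (2.70000 − (-0.05790))
   = 2.00000 − (0.2700000)/(2.7579000) = 1.9020994

1.90210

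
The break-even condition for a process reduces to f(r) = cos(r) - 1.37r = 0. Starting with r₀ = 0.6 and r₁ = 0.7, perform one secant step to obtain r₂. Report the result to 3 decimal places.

0.602

f(0.6) = 0.00334, f(0.7) = -0.19416
r₂ = 0.70000 − (-0.19416)·(0.70000 − 0.60000) / (-0.19416 − 0.00334) = 0.70000 − (-0.01942)/(-0.19749) = 0.60169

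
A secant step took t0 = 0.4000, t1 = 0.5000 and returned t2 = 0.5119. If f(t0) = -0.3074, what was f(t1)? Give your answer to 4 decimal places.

The secant line through (0.4000, -0.3074) and (0.5000, f(t1)) crosses zero at t2 = 0.5119.
So (0.4000, -0.3074), (0.5000, f(t1)), (0.5119, 0) are collinear:
f(t1) = -0.3074 · (0.5000 − 0.5119) / (0.4000 − 0.5119) = -0.3074 · (-0.011900)/(-0.111900) = -0.032690

-0.0327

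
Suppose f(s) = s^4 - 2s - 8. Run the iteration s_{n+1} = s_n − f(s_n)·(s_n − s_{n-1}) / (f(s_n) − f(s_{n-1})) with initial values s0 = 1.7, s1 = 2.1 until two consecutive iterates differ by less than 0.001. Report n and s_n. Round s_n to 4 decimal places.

n = 5, s_n = 1.8494

f(1.7) = -3.047900, f(2.1) = 7.248100
s2 = 2.100000 − 7.248100·(0.400000)/(10.296000) = 1.818411;  |Δ| = 0.281589
f(1.818411) = -0.703095
s3 = 1.818411 − (-0.703095)·(-0.281589)/(-7.951195) = 1.843311;  |Δ| = 0.024900
f(1.843311) = -0.141610
s4 = 1.843311 − (-0.141610)·(0.024900)/(0.561485) = 1.849591;  |Δ| = 0.006280
f(1.849591) = 0.003965
s5 = 1.849591 − 0.003965·(0.006280)/(0.145575) = 1.849420;  |Δ| = 0.000171
|s5 − s4| = 0.000171 < 0.001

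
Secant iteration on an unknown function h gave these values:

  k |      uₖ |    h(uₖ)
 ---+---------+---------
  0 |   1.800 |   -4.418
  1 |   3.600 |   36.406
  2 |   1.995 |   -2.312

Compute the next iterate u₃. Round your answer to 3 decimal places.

2.091

u₃ = 1.995 − (-2.312)·(1.995 − 3.600) / (-2.312 − 36.406)
   = 1.995 − (3.71076)/(-38.71800) = 2.09084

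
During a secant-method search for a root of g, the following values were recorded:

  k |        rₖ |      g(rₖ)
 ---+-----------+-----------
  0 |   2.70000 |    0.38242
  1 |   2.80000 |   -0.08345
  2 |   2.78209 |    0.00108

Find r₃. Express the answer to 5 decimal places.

2.78232

r₃ = 2.78209 − 0.00108·(2.78209 − 2.80000) / (0.00108 − (-0.08345))
   = 2.78209 − (-0.0000193)/(0.0845300) = 2.7823188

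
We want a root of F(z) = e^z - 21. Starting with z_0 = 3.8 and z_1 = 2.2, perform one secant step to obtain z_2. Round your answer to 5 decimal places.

F(3.8) = 23.7011845, F(2.2) = -11.9749865
z_2 = 2.2000000 − (-11.9749865)·(2.2000000 − 3.8000000) / (-11.9749865 − 23.7011845) = 2.2000000 − (19.1599784)/(-35.6761710) = 2.7370525

2.73705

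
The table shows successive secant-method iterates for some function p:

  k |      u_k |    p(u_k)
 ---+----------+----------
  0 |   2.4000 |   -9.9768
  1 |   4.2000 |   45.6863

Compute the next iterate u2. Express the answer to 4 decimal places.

u2 = 4.2000 − 45.6863·(4.2000 − 2.4000) / (45.6863 − (-9.9768))
   = 4.2000 − (82.235340)/(55.663100) = 2.722624

2.7226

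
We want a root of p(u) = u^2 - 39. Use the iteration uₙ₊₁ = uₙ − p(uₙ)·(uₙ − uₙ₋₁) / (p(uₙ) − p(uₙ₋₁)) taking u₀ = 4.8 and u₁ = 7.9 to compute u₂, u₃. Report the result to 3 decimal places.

p(4.8) = -15.96000, p(7.9) = 23.41000
u₂ = 7.90000 − 23.41000·(7.90000 − 4.80000) / (23.41000 − (-15.96000)) = 7.90000 − (72.57100)/(39.37000) = 6.05669
p(6.05669) = -2.31647
u₃ = 6.05669 − (-2.31647)·(6.05669 − 7.90000) / (-2.31647 − 23.41000) = 6.05669 − (4.26997)/(-25.72647) = 6.22267

6.057, 6.223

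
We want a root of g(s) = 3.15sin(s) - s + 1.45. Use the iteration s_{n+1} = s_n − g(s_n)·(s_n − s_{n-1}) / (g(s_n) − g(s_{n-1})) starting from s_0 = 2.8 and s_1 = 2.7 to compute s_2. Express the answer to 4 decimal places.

2.7246

g(2.8) = -0.294787, g(2.7) = 0.096247
s_2 = 2.700000 − 0.096247·(2.700000 − 2.800000) / (0.096247 − (-0.294787)) = 2.700000 − (-0.009625)/(0.391034) = 2.724613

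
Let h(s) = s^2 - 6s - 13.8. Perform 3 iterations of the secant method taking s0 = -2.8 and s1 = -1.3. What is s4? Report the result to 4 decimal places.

h(-2.8) = 10.840000, h(-1.3) = -4.310000
s2 = -1.300000 − (-4.310000)·(-1.300000 − (-2.800000)) / (-4.310000 − 10.840000) = -1.300000 − (-6.465000)/(-15.150000) = -1.726733
h(-1.726733) = -0.457998
s3 = -1.726733 − (-0.457998)·(-1.726733 − (-1.300000)) / (-0.457998 − (-4.310000)) = -1.726733 − (0.195443)/(3.852002) = -1.777471
h(-1.777471) = 0.024226
s4 = -1.777471 − 0.024226·(-1.777471 − (-1.726733)) / (0.024226 − (-0.457998)) = -1.777471 − (-0.001229)/(0.482224) = -1.774922

-1.7749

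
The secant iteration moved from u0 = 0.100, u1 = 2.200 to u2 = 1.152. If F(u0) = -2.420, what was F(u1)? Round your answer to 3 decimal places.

The secant line through (0.100, -2.420) and (2.200, F(u1)) crosses zero at u2 = 1.152.
So (0.100, -2.420), (2.200, F(u1)), (1.152, 0) are collinear:
F(u1) = -2.420 · (2.200 − 1.152) / (0.100 − 1.152) = -2.420 · (1.04800)/(-1.05200) = 2.41080

2.411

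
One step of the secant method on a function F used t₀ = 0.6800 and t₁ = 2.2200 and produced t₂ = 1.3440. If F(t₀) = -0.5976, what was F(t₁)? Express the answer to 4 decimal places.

0.7884

The secant line through (0.6800, -0.5976) and (2.2200, F(t₁)) crosses zero at t₂ = 1.3440.
So (0.6800, -0.5976), (2.2200, F(t₁)), (1.3440, 0) are collinear:
F(t₁) = -0.5976 · (2.2200 − 1.3440) / (0.6800 − 1.3440) = -0.5976 · (0.876000)/(-0.664000) = 0.788400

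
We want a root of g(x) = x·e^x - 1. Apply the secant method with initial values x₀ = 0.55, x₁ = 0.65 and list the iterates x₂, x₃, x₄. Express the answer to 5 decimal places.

0.56601, 0.56707, 0.56714

g(0.55) = -0.0467108, g(0.65) = 0.2451015
x₂ = 0.6500000 − 0.2451015·(0.6500000 − 0.5500000) / (0.2451015 − (-0.0467108)) = 0.6500000 − (0.0245102)/(0.2918124) = 0.5660071
g(0.5660071) = -0.0031365
x₃ = 0.5660071 − (-0.0031365)·(0.5660071 − 0.6500000) / (-0.0031365 − 0.2451015) = 0.5660071 − (0.0002634)/(-0.2482380) = 0.5670684
g(0.5670684) = -0.0002069
x₄ = 0.5670684 − (-0.0002069)·(0.5670684 − 0.5660071) / (-0.0002069 − (-0.0031365)) = 0.5670684 − (-0.0000002)/(0.0029296) = 0.5671434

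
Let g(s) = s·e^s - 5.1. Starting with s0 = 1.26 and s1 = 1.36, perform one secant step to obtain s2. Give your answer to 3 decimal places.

1.337

g(1.26) = -0.65797, g(1.36) = 0.19882
s2 = 1.36000 − 0.19882·(1.36000 − 1.26000) / (0.19882 − (-0.65797)) = 1.36000 − (0.01988)/(0.85679) = 1.33679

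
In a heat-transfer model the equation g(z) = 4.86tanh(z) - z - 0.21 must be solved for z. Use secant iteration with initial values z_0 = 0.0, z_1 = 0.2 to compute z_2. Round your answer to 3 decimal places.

g(0.0) = -0.21000, g(0.2) = 0.54924
z_2 = 0.20000 − 0.54924·(0.20000 − 0.00000) / (0.54924 − (-0.21000)) = 0.20000 − (0.10985)/(0.75924) = 0.05532

0.055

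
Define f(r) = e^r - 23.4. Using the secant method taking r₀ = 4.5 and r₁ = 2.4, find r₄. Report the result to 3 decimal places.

3.110

f(4.5) = 66.61713, f(2.4) = -12.37682
r₂ = 2.40000 − (-12.37682)·(2.40000 − 4.50000) / (-12.37682 − 66.61713) = 2.40000 − (25.99133)/(-78.99395) = 2.72903
f(2.72903) = -8.08199
r₃ = 2.72903 − (-8.08199)·(2.72903 − 2.40000) / (-8.08199 − (-12.37682)) = 2.72903 − (-2.65921)/(4.29483) = 3.34819
f(3.34819) = 5.05131
r₄ = 3.34819 − 5.05131·(3.34819 − 2.72903) / (5.05131 − (-8.08199)) = 3.34819 − (3.12760)/(13.13330) = 3.11005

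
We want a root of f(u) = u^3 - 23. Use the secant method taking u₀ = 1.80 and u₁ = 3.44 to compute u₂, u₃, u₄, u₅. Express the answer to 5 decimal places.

f(1.80) = -17.1680000, f(3.44) = 17.7075840
u₂ = 3.4400000 − 17.7075840·(3.4400000 − 1.8000000) / (17.7075840 − (-17.1680000)) = 3.4400000 − (29.0404378)/(34.8755840) = 2.6073132
f(2.6073132) = -5.2752703
u₃ = 2.6073132 − (-5.2752703)·(2.6073132 − 3.4400000) / (-5.2752703 − 17.7075840) = 2.6073132 − (4.3926479)/(-22.9828543) = 2.7984404
f(2.7984404) = -1.0846616
u₄ = 2.7984404 − (-1.0846616)·(2.7984404 − 2.6073132) / (-1.0846616 − (-5.2752703)) = 2.7984404 − (-0.2073083)/(4.1906087) = 2.8479101
f(2.8479101) = 0.0982373
u₅ = 2.8479101 − 0.0982373·(2.8479101 − 2.7984404) / (0.0982373 − (-1.0846616)) = 2.8479101 − (0.0048598)/(1.1828989) = 2.8438018

2.60731, 2.79844, 2.84791, 2.84380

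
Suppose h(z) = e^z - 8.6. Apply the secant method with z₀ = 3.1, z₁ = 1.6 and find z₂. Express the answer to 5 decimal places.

1.91722

h(3.1) = 13.5979513, h(1.6) = -3.6469676
z₂ = 1.6000000 − (-3.6469676)·(1.6000000 − 3.1000000) / (-3.6469676 − 13.5979513) = 1.6000000 − (5.4704514)/(-17.2449189) = 1.9172211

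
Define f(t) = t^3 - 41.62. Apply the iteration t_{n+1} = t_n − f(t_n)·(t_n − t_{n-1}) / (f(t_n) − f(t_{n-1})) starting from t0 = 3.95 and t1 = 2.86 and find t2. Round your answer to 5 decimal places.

3.37958

f(3.95) = 20.0098750, f(2.86) = -18.2263440
t2 = 2.8600000 − (-18.2263440)·(2.8600000 − 3.9500000) / (-18.2263440 − 20.0098750) = 2.8600000 − (19.8667150)/(-38.2362190) = 3.3795784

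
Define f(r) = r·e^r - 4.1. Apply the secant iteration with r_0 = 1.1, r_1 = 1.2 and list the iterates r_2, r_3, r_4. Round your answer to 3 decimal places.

1.217, 1.216, 1.216

f(1.1) = -0.79542, f(1.2) = -0.11586
r_2 = 1.20000 − (-0.11586)·(1.20000 − 1.10000) / (-0.11586 − (-0.79542)) = 1.20000 − (-0.01159)/(0.67956) = 1.21705
f(1.21705) = 0.01023
r_3 = 1.21705 − 0.01023·(1.21705 − 1.20000) / (0.01023 − (-0.11586)) = 1.21705 − (0.00017)/(0.12609) = 1.21567
f(1.21567) = -0.00012
r_4 = 1.21567 − (-0.00012)·(1.21567 − 1.21705) / (-0.00012 − 0.01023) = 1.21567 − (0.00000)/(-0.01035) = 1.21568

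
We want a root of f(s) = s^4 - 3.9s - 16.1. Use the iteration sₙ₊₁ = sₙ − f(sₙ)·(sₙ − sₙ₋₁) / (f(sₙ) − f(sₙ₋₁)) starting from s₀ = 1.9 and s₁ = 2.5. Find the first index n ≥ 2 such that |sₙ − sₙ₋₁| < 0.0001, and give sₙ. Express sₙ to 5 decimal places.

n = 6, sₙ = 2.23166

f(1.9) = -10.4779000, f(2.5) = 13.2125000
s₂ = 2.5000000 − 13.2125000·(0.6000000)/(23.6904000) = 2.1653708;  |Δ| = 0.3346292
f(2.1653708) = -2.5598134
s₃ = 2.1653708 − (-2.5598134)·(-0.3346292)/(-15.7723134) = 2.2196804;  |Δ| = 0.0543096
f(2.2196804) = -0.4816109
s₄ = 2.2196804 − (-0.4816109)·(0.0543096)/(2.0782025) = 2.2322663;  |Δ| = 0.0125859
f(2.2322663) = 0.0245795
s₅ = 2.2322663 − 0.0245795·(0.0125859)/(0.5061904) = 2.2316552;  |Δ| = 0.0006111
f(2.2316552) = -0.0002179
s₆ = 2.2316552 − (-0.0002179)·(-0.0006111)/(-0.0247975) = 2.2316606;  |Δ| = 0.0000054
|s₆ − s₅| = 0.0000054 < 0.0001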